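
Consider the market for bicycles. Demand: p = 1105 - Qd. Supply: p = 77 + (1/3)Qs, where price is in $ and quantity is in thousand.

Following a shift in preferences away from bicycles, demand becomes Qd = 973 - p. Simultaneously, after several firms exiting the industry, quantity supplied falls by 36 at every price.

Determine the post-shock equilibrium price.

310

Original equilibrium: 1105 - p = 3p - 231 gives 1336 = 4p, so p = 334 and Q = 771.
The shock moves the curves to Qd = 973 - p and Qs = 3p - 267.
Setting them equal: 973 - p = 3p - 267 → 1240 = 4p, so p = 310 and Q = 663.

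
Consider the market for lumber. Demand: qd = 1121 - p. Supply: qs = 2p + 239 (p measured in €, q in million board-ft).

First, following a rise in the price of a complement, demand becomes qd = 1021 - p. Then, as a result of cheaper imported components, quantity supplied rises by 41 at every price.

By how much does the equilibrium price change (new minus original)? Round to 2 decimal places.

-47.00

Solve the original market: 1121 - p = 2p + 239, hence p = 294 and q = 827.
The new curves are qd = 1021 - p (demand) and qs = 2p + 280 (supply).
Clearing the new market: 1021 - p = 2p + 280, so p = 247 and q = 774.
Δp = 247 − 294 = -47.00.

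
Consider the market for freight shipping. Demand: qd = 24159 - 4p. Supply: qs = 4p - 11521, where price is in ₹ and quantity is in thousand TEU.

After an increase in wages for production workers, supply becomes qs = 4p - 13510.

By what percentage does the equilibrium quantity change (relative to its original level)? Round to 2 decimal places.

-15.74

Solve the original market: 24159 - 4p = 4p - 11521, hence p = 4460 and q = 6319.
With the change applied: demand qd = 24159 - 4p, supply qs = 4p - 13510.
Clearing the new market: 24159 - 4p = 4p - 13510, so p = 4708.625 and q = 5324.5.
%Δq = (5324.5 − 6319) / 6319 × 100 = -15.74%.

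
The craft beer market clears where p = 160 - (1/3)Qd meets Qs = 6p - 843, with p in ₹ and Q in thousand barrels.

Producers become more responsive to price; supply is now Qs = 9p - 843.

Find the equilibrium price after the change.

Original equilibrium: 480 - 3p = 6p - 843 gives 1323 = 9p, so p = 147 and Q = 39.
The new curves are Qd = 480 - 3p (demand) and Qs = 9p - 843 (supply).
Setting them equal: 480 - 3p = 9p - 843 → 1323 = 12p, so p = 110.25 and Q = 149.25.

110.25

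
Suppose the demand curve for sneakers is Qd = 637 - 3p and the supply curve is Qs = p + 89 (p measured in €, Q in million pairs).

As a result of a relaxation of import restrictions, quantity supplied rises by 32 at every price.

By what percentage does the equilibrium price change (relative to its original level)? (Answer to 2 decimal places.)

Solve the original market: 637 - 3p = p + 89, hence p = 137 and Q = 226.
After the shift, demand is Qd = 637 - 3p and supply is Qs = p + 121.
New equilibrium: 637 - 3p = p + 121 ⇒ 516 = 4p ⇒ p = 129, Q = 250.
%Δp = (129 − 137) / 137 × 100 = -5.84%.

-5.84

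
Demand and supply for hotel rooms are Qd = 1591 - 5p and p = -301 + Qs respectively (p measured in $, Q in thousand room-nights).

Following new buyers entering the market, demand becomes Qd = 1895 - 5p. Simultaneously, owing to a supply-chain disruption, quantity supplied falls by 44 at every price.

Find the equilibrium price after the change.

273

Original equilibrium: 1591 - 5p = p + 301 gives 1290 = 6p, so p = 215 and Q = 516.
The new curves are Qd = 1895 - 5p (demand) and Qs = p + 257 (supply).
New equilibrium: 1895 - 5p = p + 257 ⇒ 1638 = 6p ⇒ p = 273, Q = 530.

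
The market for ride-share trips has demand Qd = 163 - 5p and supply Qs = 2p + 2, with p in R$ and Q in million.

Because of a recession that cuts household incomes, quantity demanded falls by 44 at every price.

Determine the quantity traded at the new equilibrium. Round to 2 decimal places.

35.43

Initially, 163 - 5p = 2p + 2, so 161 = 7p and p = 23, Q = 48.
The shock moves the curves to Qd = 119 - 5p and Qs = 2p + 2.
Equate the new curves: 119 - 5p = 2p + 2, giving 117 = 7p, p = 117/7 ≈ 16.7143, Q = 248/7 ≈ 35.4286.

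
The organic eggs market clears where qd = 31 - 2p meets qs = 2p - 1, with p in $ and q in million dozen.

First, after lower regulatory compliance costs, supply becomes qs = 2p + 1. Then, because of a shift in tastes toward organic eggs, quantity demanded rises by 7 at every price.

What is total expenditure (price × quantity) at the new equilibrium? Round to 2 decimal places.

180.38

Initially, 31 - 2p = 2p - 1, so 32 = 4p and p = 8, q = 15.
After the shift, demand is qd = 38 - 2p and supply is qs = 2p + 1.
New equilibrium: 38 - 2p = 2p + 1 ⇒ 37 = 4p ⇒ p = 9.25, q = 19.5.
New expenditure = 9.25 × 19.5 = 180.38.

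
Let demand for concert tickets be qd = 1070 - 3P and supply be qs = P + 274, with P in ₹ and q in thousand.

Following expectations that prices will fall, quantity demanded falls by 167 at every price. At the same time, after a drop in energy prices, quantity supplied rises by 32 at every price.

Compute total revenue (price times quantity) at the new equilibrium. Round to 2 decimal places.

Solve the original market: 1070 - 3P = P + 274, hence P = 199 and q = 473.
The new curves are qd = 903 - 3P (demand) and qs = P + 306 (supply).
Equate the new curves: 903 - 3P = P + 306, giving 597 = 4P, P = 149.25, q = 455.25.
New expenditure = 149.25 × 455.25 = 67946.06.

67946.06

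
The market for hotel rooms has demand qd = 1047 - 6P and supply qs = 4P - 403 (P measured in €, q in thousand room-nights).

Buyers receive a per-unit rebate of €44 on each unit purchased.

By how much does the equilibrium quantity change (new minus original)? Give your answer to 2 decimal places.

+105.60

Solve the original market: 1047 - 6P = 4P - 403, hence P = 145 and q = 177.
Since buyers' out-of-pocket price is the market price minus the rebate, the effective demand curve becomes qd = 1311 - 6P.
Setting them equal: 1311 - 6P = 4P - 403 → 1714 = 10P, so P = 171.4 and q = 282.6.
Δq = 282.6 − 177 = +105.60.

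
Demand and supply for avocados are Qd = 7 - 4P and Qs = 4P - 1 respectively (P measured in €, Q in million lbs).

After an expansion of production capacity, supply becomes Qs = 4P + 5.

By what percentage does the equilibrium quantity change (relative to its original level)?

Original equilibrium: 7 - 4P = 4P - 1 gives 8 = 8P, so P = 1 and Q = 3.
The new curves are Qd = 7 - 4P (demand) and Qs = 4P + 5 (supply).
Clearing the new market: 7 - 4P = 4P + 5, so P = 0.25 and Q = 6.
%ΔQ = (6 − 3) / 3 × 100 = +100%.

+100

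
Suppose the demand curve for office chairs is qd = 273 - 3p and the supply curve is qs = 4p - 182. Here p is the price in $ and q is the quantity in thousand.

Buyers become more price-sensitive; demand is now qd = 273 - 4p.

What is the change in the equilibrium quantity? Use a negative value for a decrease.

Original equilibrium: 273 - 3p = 4p - 182 gives 455 = 7p, so p = 65 and q = 78.
With the change applied: demand qd = 273 - 4p, supply qs = 4p - 182.
Setting them equal: 273 - 4p = 4p - 182 → 455 = 8p, so p = 56.875 and q = 45.5.
Δq = 45.5 − 78 = -32.5.

-32.5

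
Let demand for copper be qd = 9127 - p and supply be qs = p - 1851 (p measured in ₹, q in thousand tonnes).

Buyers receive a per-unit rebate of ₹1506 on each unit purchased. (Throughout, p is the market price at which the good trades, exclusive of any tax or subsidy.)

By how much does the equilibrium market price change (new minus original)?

+753

Before the shock: 9127 - p = p - 1851 ⇒ 10978 = 2p ⇒ p = 5489, q = 3638.
Since buyers' out-of-pocket price is the market price minus the rebate, the effective demand curve becomes qd = 10633 - p.
Clearing the new market: 10633 - p = p - 1851, so p = 6242 and q = 4391.
Δp = 6242 − 5489 = +753.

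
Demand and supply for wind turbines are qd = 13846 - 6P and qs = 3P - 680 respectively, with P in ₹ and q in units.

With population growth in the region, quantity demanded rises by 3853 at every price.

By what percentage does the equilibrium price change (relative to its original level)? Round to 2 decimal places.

+26.52

Original equilibrium: 13846 - 6P = 3P - 680 gives 14526 = 9P, so P = 1614 and q = 4162.
After the shift, demand is qd = 17699 - 6P and supply is qs = 3P - 680.
Clearing the new market: 17699 - 6P = 3P - 680, so P = 18379/9 ≈ 2042.1111 and q = 16339/3 ≈ 5446.3333.
%ΔP = (2042.1111 − 1614) / 1614 × 100 = +26.52%.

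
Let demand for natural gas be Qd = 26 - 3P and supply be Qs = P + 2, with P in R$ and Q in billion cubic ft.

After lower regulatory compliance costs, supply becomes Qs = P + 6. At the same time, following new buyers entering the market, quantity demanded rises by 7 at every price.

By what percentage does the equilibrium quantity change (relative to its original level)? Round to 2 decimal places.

Original equilibrium: 26 - 3P = P + 2 gives 24 = 4P, so P = 6 and Q = 8.
With the change applied: demand Qd = 33 - 3P, supply Qs = P + 6.
Setting them equal: 33 - 3P = P + 6 → 27 = 4P, so P = 6.75 and Q = 12.75.
%ΔQ = (12.75 − 8) / 8 × 100 = +59.38%.

+59.38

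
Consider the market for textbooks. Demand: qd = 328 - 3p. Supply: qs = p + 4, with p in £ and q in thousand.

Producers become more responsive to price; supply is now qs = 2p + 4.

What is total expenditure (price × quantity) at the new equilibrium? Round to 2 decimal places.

Original equilibrium: 328 - 3p = p + 4 gives 324 = 4p, so p = 81 and q = 85.
After the shift, demand is qd = 328 - 3p and supply is qs = 2p + 4.
Clearing the new market: 328 - 3p = 2p + 4, so p = 64.8 and q = 133.6.
New expenditure = 64.8 × 133.6 = 8657.28.

8657.28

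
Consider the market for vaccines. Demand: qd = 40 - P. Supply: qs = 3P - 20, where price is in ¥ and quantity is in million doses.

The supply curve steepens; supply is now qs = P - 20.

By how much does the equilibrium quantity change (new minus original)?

Original equilibrium: 40 - P = 3P - 20 gives 60 = 4P, so P = 15 and q = 25.
The new curves are qd = 40 - P (demand) and qs = P - 20 (supply).
Setting them equal: 40 - P = P - 20 → 60 = 2P, so P = 30 and q = 10.
Δq = 10 − 25 = -15.

-15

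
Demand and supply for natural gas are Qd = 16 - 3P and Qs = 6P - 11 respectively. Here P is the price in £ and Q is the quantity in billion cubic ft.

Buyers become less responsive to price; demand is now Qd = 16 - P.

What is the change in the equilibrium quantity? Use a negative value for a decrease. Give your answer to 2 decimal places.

Initially, 16 - 3P = 6P - 11, so 27 = 9P and P = 3, Q = 7.
After the shift, demand is Qd = 16 - P and supply is Qs = 6P - 11.
New equilibrium: 16 - P = 6P - 11 ⇒ 27 = 7P ⇒ P = 27/7 ≈ 3.8571, Q = 85/7 ≈ 12.1429.
ΔQ = 12.1429 − 7 = +5.14.

+5.14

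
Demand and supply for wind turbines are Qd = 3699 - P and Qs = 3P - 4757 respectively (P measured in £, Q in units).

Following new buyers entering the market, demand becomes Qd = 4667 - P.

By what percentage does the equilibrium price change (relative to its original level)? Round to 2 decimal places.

+11.45

Before the shock: 3699 - P = 3P - 4757 ⇒ 8456 = 4P ⇒ P = 2114, Q = 1585.
With the change applied: demand Qd = 4667 - P, supply Qs = 3P - 4757.
Clearing the new market: 4667 - P = 3P - 4757, so P = 2356 and Q = 2311.
%ΔP = (2356 − 2114) / 2114 × 100 = +11.45%.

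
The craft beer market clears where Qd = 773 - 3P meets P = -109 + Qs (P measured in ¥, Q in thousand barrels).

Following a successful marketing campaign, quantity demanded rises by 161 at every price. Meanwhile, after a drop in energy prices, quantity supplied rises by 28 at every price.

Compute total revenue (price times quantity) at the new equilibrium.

66997.8125

Original equilibrium: 773 - 3P = P + 109 gives 664 = 4P, so P = 166 and Q = 275.
After the shift, demand is Qd = 934 - 3P and supply is Qs = P + 137.
Clearing the new market: 934 - 3P = P + 137, so P = 199.25 and Q = 336.25.
New expenditure = 199.25 × 336.25 = 66997.8125.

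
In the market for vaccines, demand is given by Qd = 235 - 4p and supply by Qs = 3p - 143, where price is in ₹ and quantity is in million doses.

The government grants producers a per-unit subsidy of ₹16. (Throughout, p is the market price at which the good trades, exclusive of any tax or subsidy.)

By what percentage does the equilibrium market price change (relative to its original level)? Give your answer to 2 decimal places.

-12.70

Solve the original market: 235 - 4p = 3p - 143, hence p = 54 and Q = 19.
Since sellers receive the price plus the subsidy, the effective supply curve becomes Qs = 3p - 95.
Equate the new curves: 235 - 4p = 3p - 95, giving 330 = 7p, p = 330/7 ≈ 47.1429, Q = 325/7 ≈ 46.4286.
%Δp = (47.1429 − 54) / 54 × 100 = -12.70%.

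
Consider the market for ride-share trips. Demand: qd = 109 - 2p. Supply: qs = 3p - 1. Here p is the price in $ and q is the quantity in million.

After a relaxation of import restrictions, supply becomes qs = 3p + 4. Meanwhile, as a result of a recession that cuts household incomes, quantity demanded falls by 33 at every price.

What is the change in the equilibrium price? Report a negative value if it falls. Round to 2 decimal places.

Before the shock: 109 - 2p = 3p - 1 ⇒ 110 = 5p ⇒ p = 22, q = 65.
With the change applied: demand qd = 76 - 2p, supply qs = 3p + 4.
New equilibrium: 76 - 2p = 3p + 4 ⇒ 72 = 5p ⇒ p = 14.4, q = 47.2.
Δp = 14.4 − 22 = -7.60.

-7.60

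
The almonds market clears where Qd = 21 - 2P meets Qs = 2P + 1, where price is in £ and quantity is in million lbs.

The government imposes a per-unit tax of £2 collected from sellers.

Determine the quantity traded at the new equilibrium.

9

Original equilibrium: 21 - 2P = 2P + 1 gives 20 = 4P, so P = 5 and Q = 11.
Since sellers keep the price net of the tax, the effective supply curve becomes Qs = 2P - 3.
Equate the new curves: 21 - 2P = 2P - 3, giving 24 = 4P, P = 6, Q = 9.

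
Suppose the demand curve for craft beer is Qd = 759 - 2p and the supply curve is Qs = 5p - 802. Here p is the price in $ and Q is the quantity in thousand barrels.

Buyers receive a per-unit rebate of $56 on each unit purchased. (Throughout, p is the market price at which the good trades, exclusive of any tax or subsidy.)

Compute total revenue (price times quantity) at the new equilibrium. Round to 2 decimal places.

Original equilibrium: 759 - 2p = 5p - 802 gives 1561 = 7p, so p = 223 and Q = 313.
Since buyers' out-of-pocket price is the market price minus the rebate, the effective demand curve becomes Qd = 871 - 2p.
Setting them equal: 871 - 2p = 5p - 802 → 1673 = 7p, so p = 239 and Q = 393.
New expenditure = 239 × 393 = 93927.00.

93927.00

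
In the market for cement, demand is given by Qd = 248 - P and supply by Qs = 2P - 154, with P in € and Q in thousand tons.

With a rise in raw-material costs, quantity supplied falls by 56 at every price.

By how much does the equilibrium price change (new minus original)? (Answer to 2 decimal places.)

Original equilibrium: 248 - P = 2P - 154 gives 402 = 3P, so P = 134 and Q = 114.
The shock moves the curves to Qd = 248 - P and Qs = 2P - 210.
New equilibrium: 248 - P = 2P - 210 ⇒ 458 = 3P ⇒ P = 458/3 ≈ 152.6667, Q = 286/3 ≈ 95.3333.
ΔP = 152.6667 − 134 = +18.67.

+18.67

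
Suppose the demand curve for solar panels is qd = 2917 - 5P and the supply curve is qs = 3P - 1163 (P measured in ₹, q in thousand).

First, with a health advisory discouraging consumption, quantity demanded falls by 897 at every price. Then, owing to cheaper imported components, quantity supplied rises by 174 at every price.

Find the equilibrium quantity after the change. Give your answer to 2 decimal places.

139.38

Original equilibrium: 2917 - 5P = 3P - 1163 gives 4080 = 8P, so P = 510 and q = 367.
After the shift, demand is qd = 2020 - 5P and supply is qs = 3P - 989.
Equate the new curves: 2020 - 5P = 3P - 989, giving 3009 = 8P, P = 376.125, q = 139.375.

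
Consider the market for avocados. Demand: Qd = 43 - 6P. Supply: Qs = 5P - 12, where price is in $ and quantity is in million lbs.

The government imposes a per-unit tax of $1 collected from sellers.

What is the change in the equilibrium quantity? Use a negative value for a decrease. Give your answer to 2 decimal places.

Solve the original market: 43 - 6P = 5P - 12, hence P = 5 and Q = 13.
Since sellers keep the price net of the tax, the effective supply curve becomes Qs = 5P - 17.
New equilibrium: 43 - 6P = 5P - 17 ⇒ 60 = 11P ⇒ P = 60/11 ≈ 5.4545, Q = 113/11 ≈ 10.2727.
ΔQ = 10.2727 − 13 = -2.73.

-2.73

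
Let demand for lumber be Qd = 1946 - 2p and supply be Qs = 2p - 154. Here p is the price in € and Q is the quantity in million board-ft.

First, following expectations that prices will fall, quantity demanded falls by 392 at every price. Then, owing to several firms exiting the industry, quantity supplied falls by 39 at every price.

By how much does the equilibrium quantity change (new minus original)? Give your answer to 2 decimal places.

Original equilibrium: 1946 - 2p = 2p - 154 gives 2100 = 4p, so p = 525 and Q = 896.
With the change applied: demand Qd = 1554 - 2p, supply Qs = 2p - 193.
Clearing the new market: 1554 - 2p = 2p - 193, so p = 436.75 and Q = 680.5.
ΔQ = 680.5 − 896 = -215.50.

-215.50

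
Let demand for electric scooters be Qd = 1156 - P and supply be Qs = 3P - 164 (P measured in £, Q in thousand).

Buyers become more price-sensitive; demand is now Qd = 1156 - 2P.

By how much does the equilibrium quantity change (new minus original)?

-198

Initially, 1156 - P = 3P - 164, so 1320 = 4P and P = 330, Q = 826.
The new curves are Qd = 1156 - 2P (demand) and Qs = 3P - 164 (supply).
New equilibrium: 1156 - 2P = 3P - 164 ⇒ 1320 = 5P ⇒ P = 264, Q = 628.
ΔQ = 628 − 826 = -198.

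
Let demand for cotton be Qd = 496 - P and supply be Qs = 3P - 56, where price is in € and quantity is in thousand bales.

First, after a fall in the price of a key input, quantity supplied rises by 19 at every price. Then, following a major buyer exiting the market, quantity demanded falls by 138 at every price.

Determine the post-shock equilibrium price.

98.75

Solve the original market: 496 - P = 3P - 56, hence P = 138 and Q = 358.
With the change applied: demand Qd = 358 - P, supply Qs = 3P - 37.
Clearing the new market: 358 - P = 3P - 37, so P = 98.75 and Q = 259.25.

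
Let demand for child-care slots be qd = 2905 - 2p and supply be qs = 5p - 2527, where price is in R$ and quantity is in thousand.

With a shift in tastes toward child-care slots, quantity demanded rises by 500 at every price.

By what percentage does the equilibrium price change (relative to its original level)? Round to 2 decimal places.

Initially, 2905 - 2p = 5p - 2527, so 5432 = 7p and p = 776, q = 1353.
The new curves are qd = 3405 - 2p (demand) and qs = 5p - 2527 (supply).
Setting them equal: 3405 - 2p = 5p - 2527 → 5932 = 7p, so p = 5932/7 ≈ 847.4286 and q = 11971/7 ≈ 1710.1429.
%Δp = (847.4286 − 776) / 776 × 100 = +9.20%.

+9.20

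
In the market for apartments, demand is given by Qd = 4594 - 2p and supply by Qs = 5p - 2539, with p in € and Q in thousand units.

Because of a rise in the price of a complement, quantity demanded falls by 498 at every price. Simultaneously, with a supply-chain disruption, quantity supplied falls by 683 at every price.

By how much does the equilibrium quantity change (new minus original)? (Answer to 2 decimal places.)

-550.86

Solve the original market: 4594 - 2p = 5p - 2539, hence p = 1019 and Q = 2556.
With the change applied: demand Qd = 4096 - 2p, supply Qs = 5p - 3222.
Clearing the new market: 4096 - 2p = 5p - 3222, so p = 7318/7 ≈ 1045.4286 and Q = 14036/7 ≈ 2005.1429.
ΔQ = 2005.1429 − 2556 = -550.86.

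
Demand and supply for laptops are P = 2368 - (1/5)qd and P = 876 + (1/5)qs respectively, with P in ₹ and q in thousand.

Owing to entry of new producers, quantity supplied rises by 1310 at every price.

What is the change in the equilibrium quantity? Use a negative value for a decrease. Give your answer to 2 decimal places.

+655.00

Initially, 11840 - 5P = 5P - 4380, so 16220 = 10P and P = 1622, q = 3730.
With the change applied: demand qd = 11840 - 5P, supply qs = 5P - 3070.
Setting them equal: 11840 - 5P = 5P - 3070 → 14910 = 10P, so P = 1491 and q = 4385.
Δq = 4385 − 3730 = +655.00.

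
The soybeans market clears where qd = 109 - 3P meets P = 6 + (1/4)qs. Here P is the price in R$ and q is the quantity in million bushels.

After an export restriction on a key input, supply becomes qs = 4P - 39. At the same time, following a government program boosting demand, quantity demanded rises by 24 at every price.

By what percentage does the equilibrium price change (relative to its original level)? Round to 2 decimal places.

+29.32

Before the shock: 109 - 3P = 4P - 24 ⇒ 133 = 7P ⇒ P = 19, q = 52.
The new curves are qd = 133 - 3P (demand) and qs = 4P - 39 (supply).
Setting them equal: 133 - 3P = 4P - 39 → 172 = 7P, so P = 172/7 ≈ 24.5714 and q = 415/7 ≈ 59.2857.
%ΔP = (24.5714 − 19) / 19 × 100 = +29.32%.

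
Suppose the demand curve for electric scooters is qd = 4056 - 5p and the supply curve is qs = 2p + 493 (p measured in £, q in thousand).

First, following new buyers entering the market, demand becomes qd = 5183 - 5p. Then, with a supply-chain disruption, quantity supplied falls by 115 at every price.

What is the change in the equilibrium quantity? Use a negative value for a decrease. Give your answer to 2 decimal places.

+239.86

Before the shock: 4056 - 5p = 2p + 493 ⇒ 3563 = 7p ⇒ p = 509, q = 1511.
With the change applied: demand qd = 5183 - 5p, supply qs = 2p + 378.
New equilibrium: 5183 - 5p = 2p + 378 ⇒ 4805 = 7p ⇒ p = 4805/7 ≈ 686.4286, q = 12256/7 ≈ 1750.8571.
Δq = 1750.8571 − 1511 = +239.86.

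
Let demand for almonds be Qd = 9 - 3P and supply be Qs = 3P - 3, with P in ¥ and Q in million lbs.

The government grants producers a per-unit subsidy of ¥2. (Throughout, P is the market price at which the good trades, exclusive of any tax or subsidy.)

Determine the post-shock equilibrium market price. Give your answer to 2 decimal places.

1.00

Original equilibrium: 9 - 3P = 3P - 3 gives 12 = 6P, so P = 2 and Q = 3.
Since sellers receive the price plus the subsidy, the effective supply curve becomes Qs = 3P + 3.
New equilibrium: 9 - 3P = 3P + 3 ⇒ 6 = 6P ⇒ P = 1, Q = 6.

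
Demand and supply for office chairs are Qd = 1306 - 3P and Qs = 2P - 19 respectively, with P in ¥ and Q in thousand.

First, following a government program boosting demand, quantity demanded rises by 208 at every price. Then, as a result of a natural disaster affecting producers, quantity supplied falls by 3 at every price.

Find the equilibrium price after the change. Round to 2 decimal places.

Before the shock: 1306 - 3P = 2P - 19 ⇒ 1325 = 5P ⇒ P = 265, Q = 511.
With the change applied: demand Qd = 1514 - 3P, supply Qs = 2P - 22.
Setting them equal: 1514 - 3P = 2P - 22 → 1536 = 5P, so P = 307.2 and Q = 592.4.

307.20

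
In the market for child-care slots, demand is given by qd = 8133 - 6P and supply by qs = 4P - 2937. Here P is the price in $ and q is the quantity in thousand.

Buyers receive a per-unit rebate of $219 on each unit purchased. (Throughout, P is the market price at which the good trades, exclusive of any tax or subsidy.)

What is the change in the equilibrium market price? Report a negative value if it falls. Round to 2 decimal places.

+131.40

Original equilibrium: 8133 - 6P = 4P - 2937 gives 11070 = 10P, so P = 1107 and q = 1491.
Since buyers' out-of-pocket price is the market price minus the rebate, the effective demand curve becomes qd = 9447 - 6P.
Equate the new curves: 9447 - 6P = 4P - 2937, giving 12384 = 10P, P = 1238.4, q = 2016.6.
ΔP = 1238.4 − 1107 = +131.40.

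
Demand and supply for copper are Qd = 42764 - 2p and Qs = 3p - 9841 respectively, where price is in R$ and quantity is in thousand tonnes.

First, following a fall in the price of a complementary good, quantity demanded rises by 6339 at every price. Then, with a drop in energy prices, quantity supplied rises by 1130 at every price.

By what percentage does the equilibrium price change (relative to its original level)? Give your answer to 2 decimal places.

+9.90

Solve the original market: 42764 - 2p = 3p - 9841, hence p = 10521 and Q = 21722.
The shock moves the curves to Qd = 49103 - 2p and Qs = 3p - 8711.
Setting them equal: 49103 - 2p = 3p - 8711 → 57814 = 5p, so p = 11562.8 and Q = 25977.4.
%Δp = (11562.8 − 10521) / 10521 × 100 = +9.90%.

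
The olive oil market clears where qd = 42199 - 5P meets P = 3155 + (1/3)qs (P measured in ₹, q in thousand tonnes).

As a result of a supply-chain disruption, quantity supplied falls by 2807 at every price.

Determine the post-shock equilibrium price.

6808.875

Original equilibrium: 42199 - 5P = 3P - 9465 gives 51664 = 8P, so P = 6458 and q = 9909.
The new curves are qd = 42199 - 5P (demand) and qs = 3P - 12272 (supply).
New equilibrium: 42199 - 5P = 3P - 12272 ⇒ 54471 = 8P ⇒ P = 6808.875, q = 8154.625.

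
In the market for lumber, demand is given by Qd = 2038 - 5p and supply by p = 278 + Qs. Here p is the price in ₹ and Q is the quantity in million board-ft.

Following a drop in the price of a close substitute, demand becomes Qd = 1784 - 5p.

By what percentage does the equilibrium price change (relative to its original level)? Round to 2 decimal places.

-10.97

Original equilibrium: 2038 - 5p = p - 278 gives 2316 = 6p, so p = 386 and Q = 108.
The shock moves the curves to Qd = 1784 - 5p and Qs = p - 278.
Equate the new curves: 1784 - 5p = p - 278, giving 2062 = 6p, p = 1031/3 ≈ 343.6667, Q = 197/3 ≈ 65.6667.
%Δp = (343.6667 − 386) / 386 × 100 = -10.97%.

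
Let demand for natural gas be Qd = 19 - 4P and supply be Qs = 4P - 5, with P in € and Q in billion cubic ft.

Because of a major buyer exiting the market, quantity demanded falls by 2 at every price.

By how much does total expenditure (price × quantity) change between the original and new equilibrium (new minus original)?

-4.5

Before the shock: 19 - 4P = 4P - 5 ⇒ 24 = 8P ⇒ P = 3, Q = 7.
After the shift, demand is Qd = 17 - 4P and supply is Qs = 4P - 5.
New equilibrium: 17 - 4P = 4P - 5 ⇒ 22 = 8P ⇒ P = 2.75, Q = 6.
Expenditure moves from 3×7 = 21 to 2.75×6 = 16.5; change = -4.5.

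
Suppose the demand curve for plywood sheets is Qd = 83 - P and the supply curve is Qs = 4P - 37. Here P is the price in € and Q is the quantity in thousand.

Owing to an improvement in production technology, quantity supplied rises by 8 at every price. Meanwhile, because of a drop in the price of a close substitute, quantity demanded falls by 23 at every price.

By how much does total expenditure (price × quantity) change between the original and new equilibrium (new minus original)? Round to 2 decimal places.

Original equilibrium: 83 - P = 4P - 37 gives 120 = 5P, so P = 24 and Q = 59.
The shock moves the curves to Qd = 60 - P and Qs = 4P - 29.
Setting them equal: 60 - P = 4P - 29 → 89 = 5P, so P = 17.8 and Q = 42.2.
Expenditure moves from 24×59 = 1416 to 17.8×42.2 = 751.16; change = -664.84.

-664.84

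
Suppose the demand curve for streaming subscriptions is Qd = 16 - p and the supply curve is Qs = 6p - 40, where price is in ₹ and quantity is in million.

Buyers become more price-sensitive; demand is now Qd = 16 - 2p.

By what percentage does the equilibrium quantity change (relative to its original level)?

-75

Initially, 16 - p = 6p - 40, so 56 = 7p and p = 8, Q = 8.
After the shift, demand is Qd = 16 - 2p and supply is Qs = 6p - 40.
New equilibrium: 16 - 2p = 6p - 40 ⇒ 56 = 8p ⇒ p = 7, Q = 2.
%ΔQ = (2 − 8) / 8 × 100 = -75%.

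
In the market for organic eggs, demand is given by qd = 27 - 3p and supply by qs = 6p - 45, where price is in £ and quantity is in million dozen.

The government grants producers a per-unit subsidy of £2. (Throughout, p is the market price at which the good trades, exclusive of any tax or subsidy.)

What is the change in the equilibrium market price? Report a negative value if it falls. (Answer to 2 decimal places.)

-1.33

Before the shock: 27 - 3p = 6p - 45 ⇒ 72 = 9p ⇒ p = 8, q = 3.
Since sellers receive the price plus the subsidy, the effective supply curve becomes qs = 6p - 33.
Clearing the new market: 27 - 3p = 6p - 33, so p = 20/3 ≈ 6.6667 and q = 7.
Δp = 6.6667 − 8 = -1.33.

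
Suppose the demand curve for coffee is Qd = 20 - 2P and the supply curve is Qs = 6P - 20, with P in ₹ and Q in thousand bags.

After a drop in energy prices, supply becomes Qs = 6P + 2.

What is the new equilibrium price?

Initially, 20 - 2P = 6P - 20, so 40 = 8P and P = 5, Q = 10.
After the shift, demand is Qd = 20 - 2P and supply is Qs = 6P + 2.
New equilibrium: 20 - 2P = 6P + 2 ⇒ 18 = 8P ⇒ P = 2.25, Q = 15.5.

2.25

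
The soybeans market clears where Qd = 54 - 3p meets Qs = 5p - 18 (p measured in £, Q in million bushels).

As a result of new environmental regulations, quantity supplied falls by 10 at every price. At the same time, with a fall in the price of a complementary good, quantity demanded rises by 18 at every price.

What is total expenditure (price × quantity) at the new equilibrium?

431.25

Before the shock: 54 - 3p = 5p - 18 ⇒ 72 = 8p ⇒ p = 9, Q = 27.
After the shift, demand is Qd = 72 - 3p and supply is Qs = 5p - 28.
Equate the new curves: 72 - 3p = 5p - 28, giving 100 = 8p, p = 12.5, Q = 34.5.
New expenditure = 12.5 × 34.5 = 431.25.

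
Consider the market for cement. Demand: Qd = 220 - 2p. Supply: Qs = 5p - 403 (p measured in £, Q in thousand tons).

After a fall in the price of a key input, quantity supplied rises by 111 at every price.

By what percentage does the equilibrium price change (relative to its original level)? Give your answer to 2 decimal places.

Before the shock: 220 - 2p = 5p - 403 ⇒ 623 = 7p ⇒ p = 89, Q = 42.
After the shift, demand is Qd = 220 - 2p and supply is Qs = 5p - 292.
New equilibrium: 220 - 2p = 5p - 292 ⇒ 512 = 7p ⇒ p = 512/7 ≈ 73.1429, Q = 516/7 ≈ 73.7143.
%Δp = (73.1429 − 89) / 89 × 100 = -17.82%.

-17.82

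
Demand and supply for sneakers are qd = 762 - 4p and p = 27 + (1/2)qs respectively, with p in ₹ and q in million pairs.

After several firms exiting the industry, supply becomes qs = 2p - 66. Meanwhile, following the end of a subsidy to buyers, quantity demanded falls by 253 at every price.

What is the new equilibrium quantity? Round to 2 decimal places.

Before the shock: 762 - 4p = 2p - 54 ⇒ 816 = 6p ⇒ p = 136, q = 218.
The shock moves the curves to qd = 509 - 4p and qs = 2p - 66.
New equilibrium: 509 - 4p = 2p - 66 ⇒ 575 = 6p ⇒ p = 575/6 ≈ 95.8333, q = 377/3 ≈ 125.6667.

125.67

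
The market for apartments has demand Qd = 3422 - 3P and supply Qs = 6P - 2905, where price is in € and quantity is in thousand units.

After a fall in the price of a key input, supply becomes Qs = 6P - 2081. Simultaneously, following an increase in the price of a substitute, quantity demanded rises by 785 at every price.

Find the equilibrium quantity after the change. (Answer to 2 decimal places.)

2111.00

Initially, 3422 - 3P = 6P - 2905, so 6327 = 9P and P = 703, Q = 1313.
With the change applied: demand Qd = 4207 - 3P, supply Qs = 6P - 2081.
Equate the new curves: 4207 - 3P = 6P - 2081, giving 6288 = 9P, P = 2096/3 ≈ 698.6667, Q = 2111.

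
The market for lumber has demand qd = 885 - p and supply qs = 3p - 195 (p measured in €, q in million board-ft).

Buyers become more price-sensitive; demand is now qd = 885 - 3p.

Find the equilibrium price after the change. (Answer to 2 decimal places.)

Before the shock: 885 - p = 3p - 195 ⇒ 1080 = 4p ⇒ p = 270, q = 615.
After the shift, demand is qd = 885 - 3p and supply is qs = 3p - 195.
Equate the new curves: 885 - 3p = 3p - 195, giving 1080 = 6p, p = 180, q = 345.

180.00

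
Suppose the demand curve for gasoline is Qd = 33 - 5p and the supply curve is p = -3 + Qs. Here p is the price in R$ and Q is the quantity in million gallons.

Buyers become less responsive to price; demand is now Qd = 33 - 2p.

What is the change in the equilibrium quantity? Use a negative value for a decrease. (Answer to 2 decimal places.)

+5.00

Before the shock: 33 - 5p = p + 3 ⇒ 30 = 6p ⇒ p = 5, Q = 8.
After the shift, demand is Qd = 33 - 2p and supply is Qs = p + 3.
Clearing the new market: 33 - 2p = p + 3, so p = 10 and Q = 13.
ΔQ = 13 − 8 = +5.00.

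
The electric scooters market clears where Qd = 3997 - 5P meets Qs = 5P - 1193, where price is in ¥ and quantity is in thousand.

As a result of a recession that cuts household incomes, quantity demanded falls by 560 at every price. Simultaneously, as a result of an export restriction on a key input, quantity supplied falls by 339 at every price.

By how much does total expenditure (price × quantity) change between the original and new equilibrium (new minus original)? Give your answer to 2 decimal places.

Solve the original market: 3997 - 5P = 5P - 1193, hence P = 519 and Q = 1402.
After the shift, demand is Qd = 3437 - 5P and supply is Qs = 5P - 1532.
Setting them equal: 3437 - 5P = 5P - 1532 → 4969 = 10P, so P = 496.9 and Q = 952.5.
Expenditure moves from 519×1402 = 727638 to 496.9×952.5 = 473297.25; change = -254340.75.

-254340.75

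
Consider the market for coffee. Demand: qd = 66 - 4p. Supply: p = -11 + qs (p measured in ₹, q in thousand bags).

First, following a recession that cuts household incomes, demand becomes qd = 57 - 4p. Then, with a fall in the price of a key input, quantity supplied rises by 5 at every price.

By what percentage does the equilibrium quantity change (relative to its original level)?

Initially, 66 - 4p = p + 11, so 55 = 5p and p = 11, q = 22.
The new curves are qd = 57 - 4p (demand) and qs = p + 16 (supply).
Equate the new curves: 57 - 4p = p + 16, giving 41 = 5p, p = 8.2, q = 24.2.
%Δq = (24.2 − 22) / 22 × 100 = +10%.

+10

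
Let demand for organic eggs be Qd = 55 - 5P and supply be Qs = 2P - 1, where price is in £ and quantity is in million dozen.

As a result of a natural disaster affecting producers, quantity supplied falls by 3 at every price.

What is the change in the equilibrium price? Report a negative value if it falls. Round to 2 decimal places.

Original equilibrium: 55 - 5P = 2P - 1 gives 56 = 7P, so P = 8 and Q = 15.
After the shift, demand is Qd = 55 - 5P and supply is Qs = 2P - 4.
Clearing the new market: 55 - 5P = 2P - 4, so P = 59/7 ≈ 8.4286 and Q = 90/7 ≈ 12.8571.
ΔP = 8.4286 − 8 = +0.43.

+0.43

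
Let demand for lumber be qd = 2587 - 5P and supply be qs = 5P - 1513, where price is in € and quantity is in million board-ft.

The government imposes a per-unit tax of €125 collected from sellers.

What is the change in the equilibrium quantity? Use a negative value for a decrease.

Solve the original market: 2587 - 5P = 5P - 1513, hence P = 410 and q = 537.
Since sellers keep the price net of the tax, the effective supply curve becomes qs = 5P - 2138.
Equate the new curves: 2587 - 5P = 5P - 2138, giving 4725 = 10P, P = 472.5, q = 224.5.
Δq = 224.5 − 537 = -312.5.

-312.5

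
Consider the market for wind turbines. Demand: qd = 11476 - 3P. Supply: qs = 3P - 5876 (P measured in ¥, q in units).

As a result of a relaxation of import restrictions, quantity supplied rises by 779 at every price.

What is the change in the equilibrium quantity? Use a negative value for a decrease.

Initially, 11476 - 3P = 3P - 5876, so 17352 = 6P and P = 2892, q = 2800.
After the shift, demand is qd = 11476 - 3P and supply is qs = 3P - 5097.
New equilibrium: 11476 - 3P = 3P - 5097 ⇒ 16573 = 6P ⇒ P = 16573/6 ≈ 2762.1667, q = 3189.5.
Δq = 3189.5 − 2800 = +389.5.

+389.5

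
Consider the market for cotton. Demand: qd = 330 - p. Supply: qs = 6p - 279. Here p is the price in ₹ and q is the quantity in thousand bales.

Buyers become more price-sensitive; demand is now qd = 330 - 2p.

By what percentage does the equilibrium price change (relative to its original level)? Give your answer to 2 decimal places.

Before the shock: 330 - p = 6p - 279 ⇒ 609 = 7p ⇒ p = 87, q = 243.
The shock moves the curves to qd = 330 - 2p and qs = 6p - 279.
New equilibrium: 330 - 2p = 6p - 279 ⇒ 609 = 8p ⇒ p = 76.125, q = 177.75.
%Δp = (76.125 − 87) / 87 × 100 = -12.50%.

-12.50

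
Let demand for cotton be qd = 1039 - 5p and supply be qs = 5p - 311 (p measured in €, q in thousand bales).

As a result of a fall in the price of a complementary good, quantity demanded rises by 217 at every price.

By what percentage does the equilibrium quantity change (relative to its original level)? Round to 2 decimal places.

+29.81

Initially, 1039 - 5p = 5p - 311, so 1350 = 10p and p = 135, q = 364.
After the shift, demand is qd = 1256 - 5p and supply is qs = 5p - 311.
Clearing the new market: 1256 - 5p = 5p - 311, so p = 156.7 and q = 472.5.
%Δq = (472.5 − 364) / 364 × 100 = +29.81%.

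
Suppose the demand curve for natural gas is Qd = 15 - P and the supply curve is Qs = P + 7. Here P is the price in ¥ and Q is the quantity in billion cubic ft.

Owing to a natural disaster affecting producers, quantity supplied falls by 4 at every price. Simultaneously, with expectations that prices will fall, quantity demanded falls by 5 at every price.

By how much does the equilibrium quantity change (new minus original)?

-4.5

Initially, 15 - P = P + 7, so 8 = 2P and P = 4, Q = 11.
The new curves are Qd = 10 - P (demand) and Qs = P + 3 (supply).
Setting them equal: 10 - P = P + 3 → 7 = 2P, so P = 3.5 and Q = 6.5.
ΔQ = 6.5 − 11 = -4.5.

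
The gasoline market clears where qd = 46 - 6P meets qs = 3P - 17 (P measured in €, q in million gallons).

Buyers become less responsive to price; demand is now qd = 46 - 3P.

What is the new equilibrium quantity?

14.5

Solve the original market: 46 - 6P = 3P - 17, hence P = 7 and q = 4.
With the change applied: demand qd = 46 - 3P, supply qs = 3P - 17.
Equate the new curves: 46 - 3P = 3P - 17, giving 63 = 6P, P = 10.5, q = 14.5.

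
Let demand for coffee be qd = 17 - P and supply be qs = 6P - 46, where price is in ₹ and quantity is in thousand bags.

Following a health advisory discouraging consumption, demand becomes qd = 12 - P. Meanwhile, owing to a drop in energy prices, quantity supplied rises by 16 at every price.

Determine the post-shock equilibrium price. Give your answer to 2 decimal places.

Solve the original market: 17 - P = 6P - 46, hence P = 9 and q = 8.
After the shift, demand is qd = 12 - P and supply is qs = 6P - 30.
Setting them equal: 12 - P = 6P - 30 → 42 = 7P, so P = 6 and q = 6.

6.00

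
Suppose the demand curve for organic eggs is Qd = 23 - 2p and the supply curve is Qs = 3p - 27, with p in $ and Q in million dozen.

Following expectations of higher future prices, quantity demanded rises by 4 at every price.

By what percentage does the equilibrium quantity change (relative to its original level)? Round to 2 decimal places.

+80.00

Original equilibrium: 23 - 2p = 3p - 27 gives 50 = 5p, so p = 10 and Q = 3.
After the shift, demand is Qd = 27 - 2p and supply is Qs = 3p - 27.
Setting them equal: 27 - 2p = 3p - 27 → 54 = 5p, so p = 10.8 and Q = 5.4.
%ΔQ = (5.4 − 3) / 3 × 100 = +80.00%.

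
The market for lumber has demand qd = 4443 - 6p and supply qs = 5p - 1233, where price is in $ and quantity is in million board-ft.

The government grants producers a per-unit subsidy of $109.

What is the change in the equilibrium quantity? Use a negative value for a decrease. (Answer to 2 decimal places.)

+297.27

Solve the original market: 4443 - 6p = 5p - 1233, hence p = 516 and q = 1347.
Since sellers receive the price plus the subsidy, the effective supply curve becomes qs = 5p - 688.
New equilibrium: 4443 - 6p = 5p - 688 ⇒ 5131 = 11p ⇒ p = 5131/11 ≈ 466.4545, q = 18087/11 ≈ 1644.2727.
Δq = 1644.2727 − 1347 = +297.27.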